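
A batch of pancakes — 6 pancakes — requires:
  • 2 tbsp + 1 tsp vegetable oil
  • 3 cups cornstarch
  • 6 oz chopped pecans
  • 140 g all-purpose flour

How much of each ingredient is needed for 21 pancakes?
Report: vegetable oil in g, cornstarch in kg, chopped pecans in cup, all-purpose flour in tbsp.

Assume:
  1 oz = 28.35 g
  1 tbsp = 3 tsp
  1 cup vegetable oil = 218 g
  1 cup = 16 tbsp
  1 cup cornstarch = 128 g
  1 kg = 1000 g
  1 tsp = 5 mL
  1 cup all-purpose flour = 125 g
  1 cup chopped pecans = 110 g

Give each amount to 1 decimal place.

vegetable oil: 111.3 g; cornstarch: 1.3 kg; chopped pecans: 5.4 cup; all-purpose flour: 62.7 tbsp

Scaling factor: 21/6 = 7/2 = 3.5.
vegetable oil: (2 tbsp + 1 tsp = 7/3 tbsp) × 7/2 ÷ 16 tbsp/cup × 218 g/cup ≈ 111.3 g
cornstarch: 3 cup × 7/2 × 128 g/cup ÷ 1000 g/kg ≈ 1.3 kg
chopped pecans: 6 oz × 7/2 × 28.35 g/oz ÷ 110 g/cup ≈ 5.4 cup
all-purpose flour: 140 g × 7/2 ÷ 125 g/cup × 16 tbsp/cup ≈ 62.7 tbsp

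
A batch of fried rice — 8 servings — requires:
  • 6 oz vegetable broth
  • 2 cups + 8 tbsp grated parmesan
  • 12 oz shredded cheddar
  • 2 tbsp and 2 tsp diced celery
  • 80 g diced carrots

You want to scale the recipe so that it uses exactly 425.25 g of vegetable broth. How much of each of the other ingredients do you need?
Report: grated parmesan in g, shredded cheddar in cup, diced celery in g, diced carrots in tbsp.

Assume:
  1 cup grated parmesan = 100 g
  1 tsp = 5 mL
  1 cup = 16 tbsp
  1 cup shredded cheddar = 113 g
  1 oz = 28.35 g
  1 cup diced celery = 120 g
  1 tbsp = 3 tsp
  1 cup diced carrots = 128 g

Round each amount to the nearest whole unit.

grated parmesan: 625 g; shredded cheddar: 8 cup; diced celery: 50 g; diced carrots: 25 tbsp

The original recipe has 170.1 g of vegetable broth, so the scaling factor is 425.25 ÷ 170.1 = 5/2 = 2.5.
grated parmesan: (2 cup + 8 tbsp = 2.5 cup) × 5/2 × 100 g/cup = 625 g
shredded cheddar: 12 oz × 5/2 × 28.35 g/oz ÷ 113 g/cup ≈ 8 cup
diced celery: (2 tbsp + 2 tsp = 8/3 tbsp) × 5/2 ÷ 16 tbsp/cup × 120 g/cup = 50 g
diced carrots: 80 g × 5/2 ÷ 128 g/cup × 16 tbsp/cup = 25 tbsp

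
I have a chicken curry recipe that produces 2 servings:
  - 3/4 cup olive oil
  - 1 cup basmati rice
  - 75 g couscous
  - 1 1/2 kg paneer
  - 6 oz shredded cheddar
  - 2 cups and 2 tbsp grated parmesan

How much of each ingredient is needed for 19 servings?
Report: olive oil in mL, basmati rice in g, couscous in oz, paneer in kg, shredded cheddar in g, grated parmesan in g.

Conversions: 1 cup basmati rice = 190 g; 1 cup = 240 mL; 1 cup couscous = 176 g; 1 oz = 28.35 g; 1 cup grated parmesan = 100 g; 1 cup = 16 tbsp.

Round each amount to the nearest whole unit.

olive oil: 1710 mL; basmati rice: 1805 g; couscous: 25 oz; paneer: 14 kg; shredded cheddar: 1616 g; grated parmesan: 2019 g

Scaling factor: 19/2 = 9.5.
olive oil: 0.75 cup × 19/2 × 240 mL/cup = 1710 mL
basmati rice: 1 cup × 19/2 × 190 g/cup = 1805 g
couscous: 75 g × 19/2 ÷ 28.35 g/oz ≈ 25 oz
paneer: 1.5 kg × 19/2 ≈ 14 kg
shredded cheddar: 6 oz × 19/2 × 28.35 g/oz ≈ 1616 g
grated parmesan: (2 cup + 2 tbsp = 2.125 cup) × 19/2 × 100 g/cup ≈ 2019 g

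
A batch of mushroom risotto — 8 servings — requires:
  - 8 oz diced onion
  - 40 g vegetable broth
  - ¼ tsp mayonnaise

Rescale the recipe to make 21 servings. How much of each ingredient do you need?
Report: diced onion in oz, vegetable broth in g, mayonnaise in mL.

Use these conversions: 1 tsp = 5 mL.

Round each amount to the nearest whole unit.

Scaling factor: 21/8 = 2.625.
diced onion: 8 oz × 21/8 = 21 oz
vegetable broth: 40 g × 21/8 = 105 g
mayonnaise: 0.25 tsp × 21/8 × 5 mL/tsp ≈ 3 mL

diced onion: 21 oz; vegetable broth: 105 g; mayonnaise: 3 mL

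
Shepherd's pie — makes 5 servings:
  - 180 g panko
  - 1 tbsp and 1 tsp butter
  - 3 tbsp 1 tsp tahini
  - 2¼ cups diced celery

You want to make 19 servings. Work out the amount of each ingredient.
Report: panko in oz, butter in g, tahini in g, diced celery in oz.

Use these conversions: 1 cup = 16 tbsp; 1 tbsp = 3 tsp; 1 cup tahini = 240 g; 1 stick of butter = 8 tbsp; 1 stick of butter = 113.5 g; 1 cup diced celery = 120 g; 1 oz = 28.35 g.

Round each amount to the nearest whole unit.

Scaling factor: 19/5 = 3.8.
panko: 180 g × 19/5 ÷ 28.35 g/oz ≈ 24 oz
butter: (1 tbsp + 1 tsp = 4/3 tbsp) × 19/5 ÷ 8 tbsp/stick × 113.5 g/stick ≈ 72 g
tahini: (3 tbsp + 1 tsp = 10/3 tbsp) × 19/5 ÷ 16 tbsp/cup × 240 g/cup = 190 g
diced celery: 2.25 cup × 19/5 × 120 g/cup ÷ 28.35 g/oz ≈ 36 oz

panko: 24 oz; butter: 72 g; tahini: 190 g; diced celery: 36 oz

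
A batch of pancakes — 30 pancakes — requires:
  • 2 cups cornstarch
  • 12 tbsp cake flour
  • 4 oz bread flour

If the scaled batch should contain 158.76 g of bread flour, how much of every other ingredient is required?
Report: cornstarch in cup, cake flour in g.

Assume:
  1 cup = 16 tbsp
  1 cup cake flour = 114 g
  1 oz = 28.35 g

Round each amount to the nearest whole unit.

cornstarch: 3 cup; cake flour: 120 g

The original recipe has 113.4 g of bread flour, so the scaling factor is 158.76 ÷ 113.4 = 7/5 = 1.4.
cornstarch: 2 cup × 7/5 ≈ 3 cup
cake flour: 12 tbsp × 7/5 ÷ 16 tbsp/cup × 114 g/cup ≈ 120 g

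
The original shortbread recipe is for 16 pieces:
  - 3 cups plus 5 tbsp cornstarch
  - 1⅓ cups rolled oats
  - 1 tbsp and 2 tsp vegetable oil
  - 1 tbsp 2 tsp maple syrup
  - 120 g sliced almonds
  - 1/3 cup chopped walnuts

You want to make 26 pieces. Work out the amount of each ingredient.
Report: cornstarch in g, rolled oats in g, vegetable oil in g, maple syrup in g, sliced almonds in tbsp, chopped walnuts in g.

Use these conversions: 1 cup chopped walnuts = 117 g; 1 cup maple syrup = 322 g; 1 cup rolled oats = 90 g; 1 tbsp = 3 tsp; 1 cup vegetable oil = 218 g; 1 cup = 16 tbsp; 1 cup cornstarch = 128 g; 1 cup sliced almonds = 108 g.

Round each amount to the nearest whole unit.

Scaling factor: 26/16 = 13/8 = 1.625.
cornstarch: (3 cup + 5 tbsp = 3.3125 cup) × 13/8 × 128 g/cup = 689 g
rolled oats: 4/3 cup × 13/8 × 90 g/cup = 195 g
vegetable oil: (1 tbsp + 2 tsp = 5/3 tbsp) × 13/8 ÷ 16 tbsp/cup × 218 g/cup ≈ 37 g
maple syrup: (1 tbsp + 2 tsp = 5/3 tbsp) × 13/8 ÷ 16 tbsp/cup × 322 g/cup ≈ 55 g
sliced almonds: 120 g × 13/8 ÷ 108 g/cup × 16 tbsp/cup ≈ 29 tbsp
chopped walnuts: 1/3 cup × 13/8 × 117 g/cup ≈ 63 g

cornstarch: 689 g; rolled oats: 195 g; vegetable oil: 37 g; maple syrup: 55 g; sliced almonds: 29 tbsp; chopped walnuts: 63 g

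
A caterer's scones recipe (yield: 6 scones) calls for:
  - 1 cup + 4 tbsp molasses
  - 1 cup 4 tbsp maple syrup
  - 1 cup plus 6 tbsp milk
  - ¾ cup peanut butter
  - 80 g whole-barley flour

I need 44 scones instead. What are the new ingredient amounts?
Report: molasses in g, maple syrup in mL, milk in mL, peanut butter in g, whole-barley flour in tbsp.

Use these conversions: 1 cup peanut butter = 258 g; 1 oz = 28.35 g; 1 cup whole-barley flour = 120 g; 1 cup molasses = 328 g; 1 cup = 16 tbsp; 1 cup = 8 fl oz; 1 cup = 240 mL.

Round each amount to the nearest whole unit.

Scaling factor: 44/6 = 22/3.
molasses: (1 cup + 4 tbsp = 1.25 cup) × 22/3 × 328 g/cup ≈ 3007 g
maple syrup: (1 cup + 4 tbsp = 1.25 cup) × 22/3 × 240 mL/cup = 2200 mL
milk: (1 cup + 6 tbsp = 1.375 cup) × 22/3 × 240 mL/cup = 2420 mL
peanut butter: 0.75 cup × 22/3 × 258 g/cup = 1419 g
whole-barley flour: 80 g × 22/3 ÷ 120 g/cup × 16 tbsp/cup ≈ 78 tbsp

molasses: 3007 g; maple syrup: 2200 mL; milk: 2420 mL; peanut butter: 1419 g; whole-barley flour: 78 tbsp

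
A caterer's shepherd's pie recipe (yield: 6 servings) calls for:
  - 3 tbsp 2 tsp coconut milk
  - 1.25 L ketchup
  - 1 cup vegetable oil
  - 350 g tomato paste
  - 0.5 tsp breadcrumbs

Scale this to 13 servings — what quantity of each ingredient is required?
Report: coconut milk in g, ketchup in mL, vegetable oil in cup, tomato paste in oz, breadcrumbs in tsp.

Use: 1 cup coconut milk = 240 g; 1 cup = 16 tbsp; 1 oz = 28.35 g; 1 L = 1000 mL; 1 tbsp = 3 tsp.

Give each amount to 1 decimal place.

Scaling factor: 13/6.
coconut milk: (3 tbsp + 2 tsp = 11/3 tbsp) × 13/6 ÷ 16 tbsp/cup × 240 g/cup ≈ 119.2 g
ketchup: 1.25 L × 13/6 × 1000 mL/L ≈ 2708.3 mL
vegetable oil: 1 cup × 13/6 ≈ 2.2 cup
tomato paste: 350 g × 13/6 ÷ 28.35 g/oz ≈ 26.7 oz
breadcrumbs: 0.5 tsp × 13/6 ≈ 1.1 tsp

coconut milk: 119.2 g; ketchup: 2708.3 mL; vegetable oil: 2.2 cup; tomato paste: 26.7 oz; breadcrumbs: 1.1 tsp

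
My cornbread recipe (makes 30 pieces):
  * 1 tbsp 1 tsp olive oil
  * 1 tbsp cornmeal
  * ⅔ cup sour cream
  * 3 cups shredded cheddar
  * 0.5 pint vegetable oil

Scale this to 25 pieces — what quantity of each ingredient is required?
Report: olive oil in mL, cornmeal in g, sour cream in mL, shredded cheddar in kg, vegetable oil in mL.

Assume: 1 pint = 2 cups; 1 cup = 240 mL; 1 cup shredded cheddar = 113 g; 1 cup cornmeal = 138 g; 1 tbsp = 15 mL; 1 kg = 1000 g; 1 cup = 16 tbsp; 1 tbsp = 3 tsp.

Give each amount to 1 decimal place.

Scaling factor: 25/30 = 5/6.
olive oil: (1 tbsp + 1 tsp = 4/3 tbsp) × 5/6 × 15 mL/tbsp ≈ 16.7 mL
cornmeal: 1 tbsp × 5/6 ÷ 16 tbsp/cup × 138 g/cup ≈ 7.2 g
sour cream: 2/3 cup × 5/6 × 240 mL/cup ≈ 133.3 mL
shredded cheddar: 3 cup × 5/6 × 113 g/cup ÷ 1000 g/kg ≈ 0.3 kg
vegetable oil: 0.5 pint × 5/6 × 2 cup/pint × 240 mL/cup = 200.0 mL

olive oil: 16.7 mL; cornmeal: 7.2 g; sour cream: 133.3 mL; shredded cheddar: 0.3 kg; vegetable oil: 200.0 mL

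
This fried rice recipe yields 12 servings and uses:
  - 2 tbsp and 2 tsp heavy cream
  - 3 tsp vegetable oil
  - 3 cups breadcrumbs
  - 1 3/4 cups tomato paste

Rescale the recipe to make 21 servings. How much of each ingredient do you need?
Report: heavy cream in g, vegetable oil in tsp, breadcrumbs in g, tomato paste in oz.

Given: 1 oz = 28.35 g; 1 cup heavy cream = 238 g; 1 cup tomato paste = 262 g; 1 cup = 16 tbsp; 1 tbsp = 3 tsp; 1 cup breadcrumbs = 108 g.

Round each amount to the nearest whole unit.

heavy cream: 69 g; vegetable oil: 5 tsp; breadcrumbs: 567 g; tomato paste: 28 oz

Scaling factor: 21/12 = 7/4 = 1.75.
heavy cream: (2 tbsp + 2 tsp = 8/3 tbsp) × 7/4 ÷ 16 tbsp/cup × 238 g/cup ≈ 69 g
vegetable oil: 3 tsp × 7/4 ≈ 5 tsp
breadcrumbs: 3 cup × 7/4 × 108 g/cup = 567 g
tomato paste: 1.75 cup × 7/4 × 262 g/cup ÷ 28.35 g/oz ≈ 28 oz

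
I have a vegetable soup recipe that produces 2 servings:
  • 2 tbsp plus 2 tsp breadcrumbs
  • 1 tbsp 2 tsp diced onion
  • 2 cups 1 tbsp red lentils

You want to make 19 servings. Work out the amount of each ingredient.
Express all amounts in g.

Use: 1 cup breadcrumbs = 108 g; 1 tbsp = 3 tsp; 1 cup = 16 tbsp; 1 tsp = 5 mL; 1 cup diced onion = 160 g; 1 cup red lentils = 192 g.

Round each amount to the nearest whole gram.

breadcrumbs: 171 g; diced onion: 158 g; red lentils: 3762 g

Scaling factor: 19/2 = 9.5.
breadcrumbs: (2 tbsp + 2 tsp = 8/3 tbsp) × 19/2 ÷ 16 tbsp/cup × 108 g/cup = 171 g
diced onion: (1 tbsp + 2 tsp = 5/3 tbsp) × 19/2 ÷ 16 tbsp/cup × 160 g/cup ≈ 158 g
red lentils: (2 cup + 1 tbsp = 2.0625 cup) × 19/2 × 192 g/cup = 3762 g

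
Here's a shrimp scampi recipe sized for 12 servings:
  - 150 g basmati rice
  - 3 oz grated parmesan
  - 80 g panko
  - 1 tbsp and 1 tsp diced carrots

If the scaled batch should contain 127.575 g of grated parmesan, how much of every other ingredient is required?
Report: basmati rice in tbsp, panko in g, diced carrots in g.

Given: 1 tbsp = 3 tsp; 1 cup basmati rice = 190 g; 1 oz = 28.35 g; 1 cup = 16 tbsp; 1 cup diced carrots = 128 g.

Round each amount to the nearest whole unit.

basmati rice: 19 tbsp; panko: 120 g; diced carrots: 16 g

The original recipe has 85.05 g of grated parmesan, so the scaling factor is 127.575 ÷ 85.05 = 3/2 = 1.5.
basmati rice: 150 g × 3/2 ÷ 190 g/cup × 16 tbsp/cup ≈ 19 tbsp
panko: 80 g × 3/2 = 120 g
diced carrots: (1 tbsp + 1 tsp = 4/3 tbsp) × 3/2 ÷ 16 tbsp/cup × 128 g/cup = 16 g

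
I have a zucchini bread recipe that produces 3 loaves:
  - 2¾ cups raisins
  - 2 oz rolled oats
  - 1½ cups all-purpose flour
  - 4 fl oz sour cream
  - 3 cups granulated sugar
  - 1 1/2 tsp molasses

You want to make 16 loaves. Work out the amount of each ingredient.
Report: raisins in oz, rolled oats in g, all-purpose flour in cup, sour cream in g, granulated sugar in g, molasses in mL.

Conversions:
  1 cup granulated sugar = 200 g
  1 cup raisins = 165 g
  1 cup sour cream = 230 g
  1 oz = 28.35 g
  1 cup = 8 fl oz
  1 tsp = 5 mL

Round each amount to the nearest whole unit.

raisins: 85 oz; rolled oats: 302 g; all-purpose flour: 8 cup; sour cream: 613 g; granulated sugar: 3200 g; molasses: 40 mL

Scaling factor: 16/3.
raisins: 2.75 cup × 16/3 × 165 g/cup ÷ 28.35 g/oz ≈ 85 oz
rolled oats: 2 oz × 16/3 × 28.35 g/oz ≈ 302 g
all-purpose flour: 1.5 cup × 16/3 = 8 cup
sour cream: 4 fl oz × 16/3 ÷ 8 fl oz/cup × 230 g/cup ≈ 613 g
granulated sugar: 3 cup × 16/3 × 200 g/cup = 3200 g
molasses: 1.5 tsp × 16/3 × 5 mL/tsp = 40 mL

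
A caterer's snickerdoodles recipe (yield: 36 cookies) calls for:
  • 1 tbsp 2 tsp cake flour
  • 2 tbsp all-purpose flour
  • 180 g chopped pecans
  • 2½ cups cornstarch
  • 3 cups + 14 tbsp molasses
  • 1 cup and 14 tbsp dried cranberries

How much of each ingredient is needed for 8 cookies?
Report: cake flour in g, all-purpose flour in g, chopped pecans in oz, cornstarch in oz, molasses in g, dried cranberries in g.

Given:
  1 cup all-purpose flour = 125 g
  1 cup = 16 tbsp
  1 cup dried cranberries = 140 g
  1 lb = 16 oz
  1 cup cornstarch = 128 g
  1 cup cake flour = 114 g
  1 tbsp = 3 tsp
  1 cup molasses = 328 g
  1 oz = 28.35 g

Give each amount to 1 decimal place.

Scaling factor: 8/36 = 2/9.
cake flour: (1 tbsp + 2 tsp = 5/3 tbsp) × 2/9 ÷ 16 tbsp/cup × 114 g/cup ≈ 2.6 g
all-purpose flour: 2 tbsp × 2/9 ÷ 16 tbsp/cup × 125 g/cup ≈ 3.5 g
chopped pecans: 180 g × 2/9 ÷ 28.35 g/oz ≈ 1.4 oz
cornstarch: 2.5 cup × 2/9 × 128 g/cup ÷ 28.35 g/oz ≈ 2.5 oz
molasses: (3 cup + 14 tbsp = 3.875 cup) × 2/9 × 328 g/cup ≈ 282.4 g
dried cranberries: (1 cup + 14 tbsp = 1.875 cup) × 2/9 × 140 g/cup ≈ 58.3 g

cake flour: 2.6 g; all-purpose flour: 3.5 g; chopped pecans: 1.4 oz; cornstarch: 2.5 oz; molasses: 282.4 g; dried cranberries: 58.3 g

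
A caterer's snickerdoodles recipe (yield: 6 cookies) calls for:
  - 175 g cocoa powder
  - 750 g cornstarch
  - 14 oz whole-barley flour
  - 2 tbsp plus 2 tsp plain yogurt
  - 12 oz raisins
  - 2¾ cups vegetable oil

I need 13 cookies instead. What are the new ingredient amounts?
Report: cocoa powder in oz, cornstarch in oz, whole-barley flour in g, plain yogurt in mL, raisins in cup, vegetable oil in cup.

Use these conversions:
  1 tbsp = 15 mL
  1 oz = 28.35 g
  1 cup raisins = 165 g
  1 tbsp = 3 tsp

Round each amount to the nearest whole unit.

cocoa powder: 13 oz; cornstarch: 57 oz; whole-barley flour: 860 g; plain yogurt: 87 mL; raisins: 4 cup; vegetable oil: 6 cup

Scaling factor: 13/6.
cocoa powder: 175 g × 13/6 ÷ 28.35 g/oz ≈ 13 oz
cornstarch: 750 g × 13/6 ÷ 28.35 g/oz ≈ 57 oz
whole-barley flour: 14 oz × 13/6 × 28.35 g/oz ≈ 860 g
plain yogurt: (2 tbsp + 2 tsp = 8/3 tbsp) × 13/6 × 15 mL/tbsp ≈ 87 mL
raisins: 12 oz × 13/6 × 28.35 g/oz ÷ 165 g/cup ≈ 4 cup
vegetable oil: 2.75 cup × 13/6 ≈ 6 cup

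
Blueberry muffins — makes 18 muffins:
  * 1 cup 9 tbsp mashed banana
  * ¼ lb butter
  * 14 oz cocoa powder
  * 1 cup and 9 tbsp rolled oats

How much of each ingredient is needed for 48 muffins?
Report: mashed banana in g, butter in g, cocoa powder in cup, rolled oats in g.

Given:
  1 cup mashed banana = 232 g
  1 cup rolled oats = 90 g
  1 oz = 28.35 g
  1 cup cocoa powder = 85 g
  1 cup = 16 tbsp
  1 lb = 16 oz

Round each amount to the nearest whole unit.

Scaling factor: 48/18 = 8/3.
mashed banana: (1 cup + 9 tbsp = 1.5625 cup) × 8/3 × 232 g/cup ≈ 967 g
butter: 0.25 lb × 8/3 × 16 oz/lb × 28.35 g/oz ≈ 302 g
cocoa powder: 14 oz × 8/3 × 28.35 g/oz ÷ 85 g/cup ≈ 12 cup
rolled oats: (1 cup + 9 tbsp = 1.5625 cup) × 8/3 × 90 g/cup = 375 g

mashed banana: 967 g; butter: 302 g; cocoa powder: 12 cup; rolled oats: 375 g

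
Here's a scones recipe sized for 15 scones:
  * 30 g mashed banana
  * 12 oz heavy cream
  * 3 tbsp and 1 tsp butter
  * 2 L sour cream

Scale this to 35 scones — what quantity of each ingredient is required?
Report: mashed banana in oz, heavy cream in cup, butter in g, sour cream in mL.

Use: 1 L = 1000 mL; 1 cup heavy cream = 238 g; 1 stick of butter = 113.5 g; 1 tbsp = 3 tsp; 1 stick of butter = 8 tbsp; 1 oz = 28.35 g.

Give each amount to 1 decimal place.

mashed banana: 2.5 oz; heavy cream: 3.3 cup; butter: 110.3 g; sour cream: 4666.7 mL

Scaling factor: 35/15 = 7/3.
mashed banana: 30 g × 7/3 ÷ 28.35 g/oz ≈ 2.5 oz
heavy cream: 12 oz × 7/3 × 28.35 g/oz ÷ 238 g/cup ≈ 3.3 cup
butter: (3 tbsp + 1 tsp = 10/3 tbsp) × 7/3 ÷ 8 tbsp/stick × 113.5 g/stick ≈ 110.3 g
sour cream: 2 L × 7/3 × 1000 mL/L ≈ 4666.7 mL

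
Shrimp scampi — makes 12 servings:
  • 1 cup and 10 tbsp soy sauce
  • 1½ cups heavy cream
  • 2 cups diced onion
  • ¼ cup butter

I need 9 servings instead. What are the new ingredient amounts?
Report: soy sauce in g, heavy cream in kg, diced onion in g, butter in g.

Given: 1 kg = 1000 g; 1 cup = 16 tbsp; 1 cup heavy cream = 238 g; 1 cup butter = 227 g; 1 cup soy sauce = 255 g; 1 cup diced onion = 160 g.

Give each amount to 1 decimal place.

Scaling factor: 9/12 = 3/4 = 0.75.
soy sauce: (1 cup + 10 tbsp = 1.625 cup) × 3/4 × 255 g/cup ≈ 310.8 g
heavy cream: 1.5 cup × 3/4 × 238 g/cup ÷ 1000 g/kg ≈ 0.3 kg
diced onion: 2 cup × 3/4 × 160 g/cup = 240.0 g
butter: 0.25 cup × 3/4 × 227 g/cup ≈ 42.6 g

soy sauce: 310.8 g; heavy cream: 0.3 kg; diced onion: 240.0 g; butter: 42.6 g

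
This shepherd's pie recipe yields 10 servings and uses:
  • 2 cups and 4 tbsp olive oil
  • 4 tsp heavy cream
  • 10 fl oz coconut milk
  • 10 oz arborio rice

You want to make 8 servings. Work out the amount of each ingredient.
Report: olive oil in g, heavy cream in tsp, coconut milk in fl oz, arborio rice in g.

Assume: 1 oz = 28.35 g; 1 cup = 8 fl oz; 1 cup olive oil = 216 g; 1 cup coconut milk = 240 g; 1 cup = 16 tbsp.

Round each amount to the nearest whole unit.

olive oil: 389 g; heavy cream: 3 tsp; coconut milk: 8 fl oz; arborio rice: 227 g

Scaling factor: 8/10 = 4/5 = 0.8.
olive oil: (2 cup + 4 tbsp = 2.25 cup) × 4/5 × 216 g/cup ≈ 389 g
heavy cream: 4 tsp × 4/5 ≈ 3 tsp
coconut milk: 10 fl oz × 4/5 = 8 fl oz
arborio rice: 10 oz × 4/5 × 28.35 g/oz ≈ 227 g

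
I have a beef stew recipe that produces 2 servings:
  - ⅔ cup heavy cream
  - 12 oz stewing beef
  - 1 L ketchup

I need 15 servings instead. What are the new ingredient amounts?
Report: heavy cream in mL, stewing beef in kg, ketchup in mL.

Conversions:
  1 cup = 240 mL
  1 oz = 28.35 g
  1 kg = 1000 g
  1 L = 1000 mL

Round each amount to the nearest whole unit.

Scaling factor: 15/2 = 7.5.
heavy cream: 2/3 cup × 15/2 × 240 mL/cup = 1200 mL
stewing beef: 12 oz × 15/2 × 28.35 g/oz ÷ 1000 g/kg ≈ 3 kg
ketchup: 1 L × 15/2 × 1000 mL/L = 7500 mL

heavy cream: 1200 mL; stewing beef: 3 kg; ketchup: 7500 mL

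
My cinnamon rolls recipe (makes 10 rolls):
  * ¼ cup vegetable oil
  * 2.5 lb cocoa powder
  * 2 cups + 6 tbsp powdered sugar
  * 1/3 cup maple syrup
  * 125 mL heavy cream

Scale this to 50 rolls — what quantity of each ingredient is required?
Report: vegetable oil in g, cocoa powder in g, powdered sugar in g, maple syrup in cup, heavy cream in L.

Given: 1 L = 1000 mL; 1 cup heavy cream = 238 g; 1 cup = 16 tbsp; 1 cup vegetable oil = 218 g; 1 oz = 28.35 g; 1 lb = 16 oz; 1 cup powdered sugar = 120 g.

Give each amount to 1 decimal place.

vegetable oil: 272.5 g; cocoa powder: 5670.0 g; powdered sugar: 1425.0 g; maple syrup: 1.7 cup; heavy cream: 0.6 L

Scaling factor: 50/10 = 5.
vegetable oil: 0.25 cup × 5 × 218 g/cup = 272.5 g
cocoa powder: 2.5 lb × 5 × 16 oz/lb × 28.35 g/oz = 5670.0 g
powdered sugar: (2 cup + 6 tbsp = 2.375 cup) × 5 × 120 g/cup = 1425.0 g
maple syrup: 1/3 cup × 5 ≈ 1.7 cup
heavy cream: 125 mL × 5 ÷ 1000 mL/L ≈ 0.6 L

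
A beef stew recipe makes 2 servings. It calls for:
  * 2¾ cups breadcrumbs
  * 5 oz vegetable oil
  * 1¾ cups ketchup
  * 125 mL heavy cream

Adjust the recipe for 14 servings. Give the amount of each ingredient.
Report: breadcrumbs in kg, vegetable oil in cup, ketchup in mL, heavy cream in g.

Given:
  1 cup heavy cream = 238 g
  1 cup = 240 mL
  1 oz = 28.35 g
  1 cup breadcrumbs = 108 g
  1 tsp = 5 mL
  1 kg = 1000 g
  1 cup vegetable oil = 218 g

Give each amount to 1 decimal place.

Scaling factor: 14/2 = 7.
breadcrumbs: 2.75 cup × 7 × 108 g/cup ÷ 1000 g/kg ≈ 2.1 kg
vegetable oil: 5 oz × 7 × 28.35 g/oz ÷ 218 g/cup ≈ 4.6 cup
ketchup: 1.75 cup × 7 × 240 mL/cup = 2940.0 mL
heavy cream: 125 mL × 7 ÷ 240 mL/cup × 238 g/cup ≈ 867.7 g

breadcrumbs: 2.1 kg; vegetable oil: 4.6 cup; ketchup: 2940.0 mL; heavy cream: 867.7 g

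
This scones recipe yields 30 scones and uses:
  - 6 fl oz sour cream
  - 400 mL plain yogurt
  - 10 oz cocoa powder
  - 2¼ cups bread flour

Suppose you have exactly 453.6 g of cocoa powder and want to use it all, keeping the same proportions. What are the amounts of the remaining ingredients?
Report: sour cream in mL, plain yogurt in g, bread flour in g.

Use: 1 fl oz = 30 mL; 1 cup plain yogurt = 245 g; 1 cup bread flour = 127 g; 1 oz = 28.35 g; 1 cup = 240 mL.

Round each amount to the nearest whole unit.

sour cream: 288 mL; plain yogurt: 653 g; bread flour: 457 g

The original recipe has 283.5 g of cocoa powder, so the scaling factor is 453.6 ÷ 283.5 = 8/5 = 1.6.
sour cream: 6 fl oz × 8/5 × 30 mL/fl oz = 288 mL
plain yogurt: 400 mL × 8/5 ÷ 240 mL/cup × 245 g/cup ≈ 653 g
bread flour: 2.25 cup × 8/5 × 127 g/cup ≈ 457 g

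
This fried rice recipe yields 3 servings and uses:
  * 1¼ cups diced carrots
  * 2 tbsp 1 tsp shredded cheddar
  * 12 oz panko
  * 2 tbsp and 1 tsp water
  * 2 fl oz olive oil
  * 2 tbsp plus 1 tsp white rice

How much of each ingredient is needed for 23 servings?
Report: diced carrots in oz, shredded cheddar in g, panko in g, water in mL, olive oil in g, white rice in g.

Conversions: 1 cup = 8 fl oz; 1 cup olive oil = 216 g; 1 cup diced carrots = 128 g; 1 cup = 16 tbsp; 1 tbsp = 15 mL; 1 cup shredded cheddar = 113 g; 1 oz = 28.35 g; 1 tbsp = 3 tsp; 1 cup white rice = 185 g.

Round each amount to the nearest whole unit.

diced carrots: 43 oz; shredded cheddar: 126 g; panko: 2608 g; water: 268 mL; olive oil: 414 g; white rice: 207 g

Scaling factor: 23/3.
diced carrots: 1.25 cup × 23/3 × 128 g/cup ÷ 28.35 g/oz ≈ 43 oz
shredded cheddar: (2 tbsp + 1 tsp = 7/3 tbsp) × 23/3 ÷ 16 tbsp/cup × 113 g/cup ≈ 126 g
panko: 12 oz × 23/3 × 28.35 g/oz ≈ 2608 g
water: (2 tbsp + 1 tsp = 7/3 tbsp) × 23/3 × 15 mL/tbsp ≈ 268 mL
olive oil: 2 fl oz × 23/3 ÷ 8 fl oz/cup × 216 g/cup = 414 g
white rice: (2 tbsp + 1 tsp = 7/3 tbsp) × 23/3 ÷ 16 tbsp/cup × 185 g/cup ≈ 207 g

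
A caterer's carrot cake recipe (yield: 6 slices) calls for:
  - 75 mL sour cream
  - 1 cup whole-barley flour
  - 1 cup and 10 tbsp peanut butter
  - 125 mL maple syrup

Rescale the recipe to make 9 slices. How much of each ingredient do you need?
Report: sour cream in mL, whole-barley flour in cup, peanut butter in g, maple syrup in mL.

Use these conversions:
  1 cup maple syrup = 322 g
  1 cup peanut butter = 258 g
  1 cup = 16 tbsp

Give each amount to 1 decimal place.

sour cream: 112.5 mL; whole-barley flour: 1.5 cup; peanut butter: 628.9 g; maple syrup: 187.5 mL

Scaling factor: 9/6 = 3/2 = 1.5.
sour cream: 75 mL × 3/2 = 112.5 mL
whole-barley flour: 1 cup × 3/2 = 1.5 cup
peanut butter: (1 cup + 10 tbsp = 1.625 cup) × 3/2 × 258 g/cup ≈ 628.9 g
maple syrup: 125 mL × 3/2 = 187.5 mL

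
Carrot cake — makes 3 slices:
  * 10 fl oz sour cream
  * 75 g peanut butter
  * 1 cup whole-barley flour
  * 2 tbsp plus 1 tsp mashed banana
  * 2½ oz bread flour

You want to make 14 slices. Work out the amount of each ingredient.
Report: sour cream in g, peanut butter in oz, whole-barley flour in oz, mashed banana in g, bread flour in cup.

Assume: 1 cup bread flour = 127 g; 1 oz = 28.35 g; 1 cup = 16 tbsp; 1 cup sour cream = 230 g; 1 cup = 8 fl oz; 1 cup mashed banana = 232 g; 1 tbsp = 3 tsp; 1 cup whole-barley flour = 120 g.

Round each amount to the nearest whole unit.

Scaling factor: 14/3.
sour cream: 10 fl oz × 14/3 ÷ 8 fl oz/cup × 230 g/cup ≈ 1342 g
peanut butter: 75 g × 14/3 ÷ 28.35 g/oz ≈ 12 oz
whole-barley flour: 1 cup × 14/3 × 120 g/cup ÷ 28.35 g/oz ≈ 20 oz
mashed banana: (2 tbsp + 1 tsp = 7/3 tbsp) × 14/3 ÷ 16 tbsp/cup × 232 g/cup ≈ 158 g
bread flour: 2.5 oz × 14/3 × 28.35 g/oz ÷ 127 g/cup ≈ 3 cup

sour cream: 1342 g; peanut butter: 12 oz; whole-barley flour: 20 oz; mashed banana: 158 g; bread flour: 3 cup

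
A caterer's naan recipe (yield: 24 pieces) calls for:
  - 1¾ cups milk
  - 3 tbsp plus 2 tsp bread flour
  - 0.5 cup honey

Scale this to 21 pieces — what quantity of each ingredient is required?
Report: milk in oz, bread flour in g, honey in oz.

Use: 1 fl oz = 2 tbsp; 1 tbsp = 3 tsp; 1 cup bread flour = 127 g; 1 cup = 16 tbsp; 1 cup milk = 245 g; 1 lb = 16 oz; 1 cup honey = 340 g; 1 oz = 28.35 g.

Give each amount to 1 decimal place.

Scaling factor: 21/24 = 7/8 = 0.875.
milk: 1.75 cup × 7/8 × 245 g/cup ÷ 28.35 g/oz ≈ 13.2 oz
bread flour: (3 tbsp + 2 tsp = 11/3 tbsp) × 7/8 ÷ 16 tbsp/cup × 127 g/cup ≈ 25.5 g
honey: 0.5 cup × 7/8 × 340 g/cup ÷ 28.35 g/oz ≈ 5.2 oz

milk: 13.2 oz; bread flour: 25.5 g; honey: 5.2 oz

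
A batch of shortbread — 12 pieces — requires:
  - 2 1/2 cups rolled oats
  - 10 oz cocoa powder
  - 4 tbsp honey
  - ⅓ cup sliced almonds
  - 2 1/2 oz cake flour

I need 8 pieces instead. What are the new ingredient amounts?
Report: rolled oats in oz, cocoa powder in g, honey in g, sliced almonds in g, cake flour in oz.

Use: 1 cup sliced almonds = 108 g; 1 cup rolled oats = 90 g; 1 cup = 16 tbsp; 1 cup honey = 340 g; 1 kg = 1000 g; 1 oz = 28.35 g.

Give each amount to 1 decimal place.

rolled oats: 5.3 oz; cocoa powder: 189.0 g; honey: 56.7 g; sliced almonds: 24.0 g; cake flour: 1.7 oz

Scaling factor: 8/12 = 2/3.
rolled oats: 2.5 cup × 2/3 × 90 g/cup ÷ 28.35 g/oz ≈ 5.3 oz
cocoa powder: 10 oz × 2/3 × 28.35 g/oz = 189.0 g
honey: 4 tbsp × 2/3 ÷ 16 tbsp/cup × 340 g/cup ≈ 56.7 g
sliced almonds: 1/3 cup × 2/3 × 108 g/cup = 24.0 g
cake flour: 2.5 oz × 2/3 ≈ 1.7 oz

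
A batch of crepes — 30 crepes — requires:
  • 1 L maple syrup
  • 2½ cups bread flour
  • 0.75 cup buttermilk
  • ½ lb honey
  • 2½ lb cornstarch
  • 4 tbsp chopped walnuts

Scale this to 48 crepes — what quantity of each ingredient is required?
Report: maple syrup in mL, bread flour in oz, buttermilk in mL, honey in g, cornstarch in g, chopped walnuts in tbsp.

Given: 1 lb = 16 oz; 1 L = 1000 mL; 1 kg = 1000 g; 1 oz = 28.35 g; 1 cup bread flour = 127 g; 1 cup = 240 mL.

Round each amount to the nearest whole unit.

maple syrup: 1600 mL; bread flour: 18 oz; buttermilk: 288 mL; honey: 363 g; cornstarch: 1814 g; chopped walnuts: 6 tbsp

Scaling factor: 48/30 = 8/5 = 1.6.
maple syrup: 1 L × 8/5 × 1000 mL/L = 1600 mL
bread flour: 2.5 cup × 8/5 × 127 g/cup ÷ 28.35 g/oz ≈ 18 oz
buttermilk: 0.75 cup × 8/5 × 240 mL/cup = 288 mL
honey: 0.5 lb × 8/5 × 16 oz/lb × 28.35 g/oz ≈ 363 g
cornstarch: 2.5 lb × 8/5 × 16 oz/lb × 28.35 g/oz ≈ 1814 g
chopped walnuts: 4 tbsp × 8/5 ≈ 6 tbsp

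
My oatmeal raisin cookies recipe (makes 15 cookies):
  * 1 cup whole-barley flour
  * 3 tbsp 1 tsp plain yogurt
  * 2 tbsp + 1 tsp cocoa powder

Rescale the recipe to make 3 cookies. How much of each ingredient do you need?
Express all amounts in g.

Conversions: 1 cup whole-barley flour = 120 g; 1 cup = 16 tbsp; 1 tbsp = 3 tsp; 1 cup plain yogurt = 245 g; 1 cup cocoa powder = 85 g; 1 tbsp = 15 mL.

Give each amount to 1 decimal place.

whole-barley flour: 24.0 g; plain yogurt: 10.2 g; cocoa powder: 2.5 g

Scaling factor: 3/15 = 1/5 = 0.2.
whole-barley flour: 1 cup × 1/5 × 120 g/cup = 24.0 g
plain yogurt: (3 tbsp + 1 tsp = 10/3 tbsp) × 1/5 ÷ 16 tbsp/cup × 245 g/cup ≈ 10.2 g
cocoa powder: (2 tbsp + 1 tsp = 7/3 tbsp) × 1/5 ÷ 16 tbsp/cup × 85 g/cup ≈ 2.5 g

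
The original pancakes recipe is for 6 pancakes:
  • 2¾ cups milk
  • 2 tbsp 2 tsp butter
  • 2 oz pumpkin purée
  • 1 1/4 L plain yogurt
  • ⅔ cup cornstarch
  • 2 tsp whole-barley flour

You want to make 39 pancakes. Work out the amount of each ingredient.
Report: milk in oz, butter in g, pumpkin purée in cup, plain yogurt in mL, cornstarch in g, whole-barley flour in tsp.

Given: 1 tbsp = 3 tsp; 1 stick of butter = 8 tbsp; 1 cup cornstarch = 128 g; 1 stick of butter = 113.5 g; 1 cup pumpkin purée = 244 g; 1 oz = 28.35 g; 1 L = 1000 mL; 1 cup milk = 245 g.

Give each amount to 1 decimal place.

Scaling factor: 39/6 = 13/2 = 6.5.
milk: 2.75 cup × 13/2 × 245 g/cup ÷ 28.35 g/oz ≈ 154.5 oz
butter: (2 tbsp + 2 tsp = 8/3 tbsp) × 13/2 ÷ 8 tbsp/stick × 113.5 g/stick ≈ 245.9 g
pumpkin purée: 2 oz × 13/2 × 28.35 g/oz ÷ 244 g/cup ≈ 1.5 cup
plain yogurt: 1.25 L × 13/2 × 1000 mL/L = 8125.0 mL
cornstarch: 2/3 cup × 13/2 × 128 g/cup ≈ 554.7 g
whole-barley flour: 2 tsp × 13/2 = 13.0 tsp

milk: 154.5 oz; butter: 245.9 g; pumpkin purée: 1.5 cup; plain yogurt: 8125.0 mL; cornstarch: 554.7 g; whole-barley flour: 13.0 tsp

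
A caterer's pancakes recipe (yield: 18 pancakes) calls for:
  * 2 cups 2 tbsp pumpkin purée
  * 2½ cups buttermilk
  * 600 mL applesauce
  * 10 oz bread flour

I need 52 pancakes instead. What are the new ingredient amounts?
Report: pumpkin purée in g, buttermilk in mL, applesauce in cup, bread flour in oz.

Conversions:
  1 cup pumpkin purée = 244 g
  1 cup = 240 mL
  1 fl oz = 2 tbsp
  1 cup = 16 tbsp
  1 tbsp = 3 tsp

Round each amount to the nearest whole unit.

pumpkin purée: 1498 g; buttermilk: 1733 mL; applesauce: 7 cup; bread flour: 29 oz

Scaling factor: 52/18 = 26/9.
pumpkin purée: (2 cup + 2 tbsp = 2.125 cup) × 26/9 × 244 g/cup ≈ 1498 g
buttermilk: 2.5 cup × 26/9 × 240 mL/cup ≈ 1733 mL
applesauce: 600 mL × 26/9 ÷ 240 mL/cup ≈ 7 cup
bread flour: 10 oz × 26/9 ≈ 29 oz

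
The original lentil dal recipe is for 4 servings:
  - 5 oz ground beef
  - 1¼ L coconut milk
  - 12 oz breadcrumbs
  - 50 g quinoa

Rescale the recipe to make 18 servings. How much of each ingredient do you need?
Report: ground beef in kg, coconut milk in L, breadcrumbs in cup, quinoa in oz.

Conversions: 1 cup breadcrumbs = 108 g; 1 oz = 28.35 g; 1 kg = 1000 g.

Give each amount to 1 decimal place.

Scaling factor: 18/4 = 9/2 = 4.5.
ground beef: 5 oz × 9/2 × 28.35 g/oz ÷ 1000 g/kg ≈ 0.6 kg
coconut milk: 1.25 L × 9/2 ≈ 5.6 L
breadcrumbs: 12 oz × 9/2 × 28.35 g/oz ÷ 108 g/cup ≈ 14.2 cup
quinoa: 50 g × 9/2 ÷ 28.35 g/oz ≈ 7.9 oz

ground beef: 0.6 kg; coconut milk: 5.6 L; breadcrumbs: 14.2 cup; quinoa: 7.9 oz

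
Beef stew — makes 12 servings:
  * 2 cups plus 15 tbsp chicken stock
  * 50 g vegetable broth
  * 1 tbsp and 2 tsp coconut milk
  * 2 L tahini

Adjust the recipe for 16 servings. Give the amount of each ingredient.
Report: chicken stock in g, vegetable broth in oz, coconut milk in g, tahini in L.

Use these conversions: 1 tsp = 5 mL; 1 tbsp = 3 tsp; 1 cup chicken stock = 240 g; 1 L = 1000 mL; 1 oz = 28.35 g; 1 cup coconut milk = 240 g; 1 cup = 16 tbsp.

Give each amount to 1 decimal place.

chicken stock: 940.0 g; vegetable broth: 2.4 oz; coconut milk: 33.3 g; tahini: 2.7 L

Scaling factor: 16/12 = 4/3.
chicken stock: (2 cup + 15 tbsp = 2.9375 cup) × 4/3 × 240 g/cup = 940.0 g
vegetable broth: 50 g × 4/3 ÷ 28.35 g/oz ≈ 2.4 oz
coconut milk: (1 tbsp + 2 tsp = 5/3 tbsp) × 4/3 ÷ 16 tbsp/cup × 240 g/cup ≈ 33.3 g
tahini: 2 L × 4/3 ≈ 2.7 L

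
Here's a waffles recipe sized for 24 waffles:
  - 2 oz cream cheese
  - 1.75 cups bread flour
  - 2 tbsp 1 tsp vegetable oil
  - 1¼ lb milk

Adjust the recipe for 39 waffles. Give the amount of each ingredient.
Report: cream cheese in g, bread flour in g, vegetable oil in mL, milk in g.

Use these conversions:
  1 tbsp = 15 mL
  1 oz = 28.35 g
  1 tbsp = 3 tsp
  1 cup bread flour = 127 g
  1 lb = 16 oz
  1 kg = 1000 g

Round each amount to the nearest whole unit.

Scaling factor: 39/24 = 13/8 = 1.625.
cream cheese: 2 oz × 13/8 × 28.35 g/oz ≈ 92 g
bread flour: 1.75 cup × 13/8 × 127 g/cup ≈ 361 g
vegetable oil: (2 tbsp + 1 tsp = 7/3 tbsp) × 13/8 × 15 mL/tbsp ≈ 57 mL
milk: 1.25 lb × 13/8 × 16 oz/lb × 28.35 g/oz ≈ 921 g

cream cheese: 92 g; bread flour: 361 g; vegetable oil: 57 mL; milk: 921 g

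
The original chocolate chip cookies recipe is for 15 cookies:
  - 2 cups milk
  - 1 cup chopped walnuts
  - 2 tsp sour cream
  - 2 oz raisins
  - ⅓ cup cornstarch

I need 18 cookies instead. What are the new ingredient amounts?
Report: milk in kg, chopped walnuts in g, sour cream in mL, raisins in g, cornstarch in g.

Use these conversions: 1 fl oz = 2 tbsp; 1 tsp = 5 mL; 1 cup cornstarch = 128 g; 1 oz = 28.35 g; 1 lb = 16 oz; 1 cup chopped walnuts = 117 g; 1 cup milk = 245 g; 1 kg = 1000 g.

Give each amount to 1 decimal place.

Scaling factor: 18/15 = 6/5 = 1.2.
milk: 2 cup × 6/5 × 245 g/cup ÷ 1000 g/kg ≈ 0.6 kg
chopped walnuts: 1 cup × 6/5 × 117 g/cup = 140.4 g
sour cream: 2 tsp × 6/5 × 5 mL/tsp = 12.0 mL
raisins: 2 oz × 6/5 × 28.35 g/oz ≈ 68.0 g
cornstarch: 1/3 cup × 6/5 × 128 g/cup = 51.2 g

milk: 0.6 kg; chopped walnuts: 140.4 g; sour cream: 12.0 mL; raisins: 68.0 g; cornstarch: 51.2 g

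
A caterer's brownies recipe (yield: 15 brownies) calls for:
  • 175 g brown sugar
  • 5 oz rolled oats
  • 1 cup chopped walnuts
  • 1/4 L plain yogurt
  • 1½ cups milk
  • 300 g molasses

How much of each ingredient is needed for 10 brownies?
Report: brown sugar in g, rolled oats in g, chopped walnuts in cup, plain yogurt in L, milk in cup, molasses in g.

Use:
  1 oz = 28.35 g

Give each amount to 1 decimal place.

brown sugar: 116.7 g; rolled oats: 94.5 g; chopped walnuts: 0.7 cup; plain yogurt: 0.2 L; milk: 1.0 cup; molasses: 200.0 g

Scaling factor: 10/15 = 2/3.
brown sugar: 175 g × 2/3 ≈ 116.7 g
rolled oats: 5 oz × 2/3 × 28.35 g/oz = 94.5 g
chopped walnuts: 1 cup × 2/3 ≈ 0.7 cup
plain yogurt: 0.25 L × 2/3 ≈ 0.2 L
milk: 1.5 cup × 2/3 = 1.0 cup
molasses: 300 g × 2/3 = 200.0 g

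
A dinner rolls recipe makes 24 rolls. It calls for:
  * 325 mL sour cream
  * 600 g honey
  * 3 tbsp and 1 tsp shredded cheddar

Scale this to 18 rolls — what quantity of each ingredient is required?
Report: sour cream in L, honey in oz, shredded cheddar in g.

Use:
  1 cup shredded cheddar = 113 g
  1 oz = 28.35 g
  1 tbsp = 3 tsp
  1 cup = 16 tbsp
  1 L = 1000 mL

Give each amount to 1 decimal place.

sour cream: 0.2 L; honey: 15.9 oz; shredded cheddar: 17.7 g

Scaling factor: 18/24 = 3/4 = 0.75.
sour cream: 325 mL × 3/4 ÷ 1000 mL/L ≈ 0.2 L
honey: 600 g × 3/4 ÷ 28.35 g/oz ≈ 15.9 oz
shredded cheddar: (3 tbsp + 1 tsp = 10/3 tbsp) × 3/4 ÷ 16 tbsp/cup × 113 g/cup ≈ 17.7 g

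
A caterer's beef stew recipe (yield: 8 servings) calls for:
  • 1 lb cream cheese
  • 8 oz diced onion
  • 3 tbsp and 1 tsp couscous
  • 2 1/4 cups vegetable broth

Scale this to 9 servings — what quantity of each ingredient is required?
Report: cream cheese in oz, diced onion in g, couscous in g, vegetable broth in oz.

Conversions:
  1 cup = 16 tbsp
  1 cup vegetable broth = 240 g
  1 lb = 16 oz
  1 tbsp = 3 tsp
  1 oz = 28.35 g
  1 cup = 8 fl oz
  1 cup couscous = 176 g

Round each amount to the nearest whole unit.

cream cheese: 18 oz; diced onion: 255 g; couscous: 41 g; vegetable broth: 21 oz

Scaling factor: 9/8 = 1.125.
cream cheese: 1 lb × 9/8 × 16 oz/lb = 18 oz
diced onion: 8 oz × 9/8 × 28.35 g/oz ≈ 255 g
couscous: (3 tbsp + 1 tsp = 10/3 tbsp) × 9/8 ÷ 16 tbsp/cup × 176 g/cup ≈ 41 g
vegetable broth: 2.25 cup × 9/8 × 240 g/cup ÷ 28.35 g/oz ≈ 21 oz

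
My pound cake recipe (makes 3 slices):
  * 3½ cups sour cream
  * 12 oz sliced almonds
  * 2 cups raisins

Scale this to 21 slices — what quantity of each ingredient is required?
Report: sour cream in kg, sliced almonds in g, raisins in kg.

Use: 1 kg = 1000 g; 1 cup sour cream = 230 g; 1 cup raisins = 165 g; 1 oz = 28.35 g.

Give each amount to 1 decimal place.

Scaling factor: 21/3 = 7.
sour cream: 3.5 cup × 7 × 230 g/cup ÷ 1000 g/kg ≈ 5.6 kg
sliced almonds: 12 oz × 7 × 28.35 g/oz = 2381.4 g
raisins: 2 cup × 7 × 165 g/cup ÷ 1000 g/kg ≈ 2.3 kg

sour cream: 5.6 kg; sliced almonds: 2381.4 g; raisins: 2.3 kg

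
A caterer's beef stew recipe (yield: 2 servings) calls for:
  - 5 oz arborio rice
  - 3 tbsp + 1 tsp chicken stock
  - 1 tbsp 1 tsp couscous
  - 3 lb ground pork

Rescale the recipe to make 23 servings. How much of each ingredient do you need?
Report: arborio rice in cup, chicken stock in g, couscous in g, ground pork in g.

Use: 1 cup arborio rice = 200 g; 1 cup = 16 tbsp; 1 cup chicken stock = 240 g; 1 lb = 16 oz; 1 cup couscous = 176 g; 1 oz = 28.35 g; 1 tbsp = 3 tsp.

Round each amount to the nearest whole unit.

arborio rice: 8 cup; chicken stock: 575 g; couscous: 169 g; ground pork: 15649 g

Scaling factor: 23/2 = 11.5.
arborio rice: 5 oz × 23/2 × 28.35 g/oz ÷ 200 g/cup ≈ 8 cup
chicken stock: (3 tbsp + 1 tsp = 10/3 tbsp) × 23/2 ÷ 16 tbsp/cup × 240 g/cup = 575 g
couscous: (1 tbsp + 1 tsp = 4/3 tbsp) × 23/2 ÷ 16 tbsp/cup × 176 g/cup ≈ 169 g
ground pork: 3 lb × 23/2 × 16 oz/lb × 28.35 g/oz ≈ 15649 g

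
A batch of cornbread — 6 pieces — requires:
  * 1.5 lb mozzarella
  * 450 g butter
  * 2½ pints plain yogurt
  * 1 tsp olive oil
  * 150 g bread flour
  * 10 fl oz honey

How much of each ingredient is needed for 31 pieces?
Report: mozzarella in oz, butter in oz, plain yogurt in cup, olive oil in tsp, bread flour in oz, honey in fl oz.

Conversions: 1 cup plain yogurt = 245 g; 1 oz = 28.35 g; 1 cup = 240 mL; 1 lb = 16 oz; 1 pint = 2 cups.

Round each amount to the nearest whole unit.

Scaling factor: 31/6.
mozzarella: 1.5 lb × 31/6 × 16 oz/lb = 124 oz
butter: 450 g × 31/6 ÷ 28.35 g/oz ≈ 82 oz
plain yogurt: 2.5 pint × 31/6 × 2 cup/pint ≈ 26 cup
olive oil: 1 tsp × 31/6 ≈ 5 tsp
bread flour: 150 g × 31/6 ÷ 28.35 g/oz ≈ 27 oz
honey: 10 fl oz × 31/6 ≈ 52 fl oz

mozzarella: 124 oz; butter: 82 oz; plain yogurt: 26 cup; olive oil: 5 tsp; bread flour: 27 oz; honey: 52 fl oz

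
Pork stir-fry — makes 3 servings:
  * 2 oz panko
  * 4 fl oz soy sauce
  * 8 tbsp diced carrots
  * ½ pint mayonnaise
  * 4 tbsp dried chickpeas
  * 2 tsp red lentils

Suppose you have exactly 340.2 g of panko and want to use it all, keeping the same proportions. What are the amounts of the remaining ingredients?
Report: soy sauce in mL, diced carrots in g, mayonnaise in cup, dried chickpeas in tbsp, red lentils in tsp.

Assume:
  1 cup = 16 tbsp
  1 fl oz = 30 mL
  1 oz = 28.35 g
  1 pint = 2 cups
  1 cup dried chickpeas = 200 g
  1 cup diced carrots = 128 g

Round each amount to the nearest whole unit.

The original recipe has 56.7 g of panko, so the scaling factor is 340.2 ÷ 56.7 = 6.
soy sauce: 4 fl oz × 6 × 30 mL/fl oz = 720 mL
diced carrots: 8 tbsp × 6 ÷ 16 tbsp/cup × 128 g/cup = 384 g
mayonnaise: 0.5 pint × 6 × 2 cup/pint = 6 cup
dried chickpeas: 4 tbsp × 6 = 24 tbsp
red lentils: 2 tsp × 6 = 12 tsp

soy sauce: 720 mL; diced carrots: 384 g; mayonnaise: 6 cup; dried chickpeas: 24 tbsp; red lentils: 12 tsp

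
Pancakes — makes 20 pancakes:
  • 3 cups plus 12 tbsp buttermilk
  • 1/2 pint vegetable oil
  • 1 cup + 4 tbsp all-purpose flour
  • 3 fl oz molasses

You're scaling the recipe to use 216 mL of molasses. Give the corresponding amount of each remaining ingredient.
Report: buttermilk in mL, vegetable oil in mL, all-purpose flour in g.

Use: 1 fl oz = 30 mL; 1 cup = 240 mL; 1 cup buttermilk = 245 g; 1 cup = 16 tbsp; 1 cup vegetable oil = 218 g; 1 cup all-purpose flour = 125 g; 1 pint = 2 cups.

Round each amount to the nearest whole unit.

The original recipe has 90 mL of molasses, so the scaling factor is 216 ÷ 90 = 12/5 = 2.4.
buttermilk: (3 cup + 12 tbsp = 3.75 cup) × 12/5 × 240 mL/cup = 2160 mL
vegetable oil: 0.5 pint × 12/5 × 2 cup/pint × 240 mL/cup = 576 mL
all-purpose flour: (1 cup + 4 tbsp = 1.25 cup) × 12/5 × 125 g/cup = 375 g

buttermilk: 2160 mL; vegetable oil: 576 mL; all-purpose flour: 375 g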